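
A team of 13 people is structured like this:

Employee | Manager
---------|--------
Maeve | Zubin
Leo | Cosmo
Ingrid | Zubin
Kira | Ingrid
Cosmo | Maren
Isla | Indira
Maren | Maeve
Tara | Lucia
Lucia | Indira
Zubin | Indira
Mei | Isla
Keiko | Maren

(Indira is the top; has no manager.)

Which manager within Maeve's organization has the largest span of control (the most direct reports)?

Direct-report counts within Maeve's organization: Maeve has 1; Maren has 2; Cosmo has 1. The largest is 2, held by Maren.

Maren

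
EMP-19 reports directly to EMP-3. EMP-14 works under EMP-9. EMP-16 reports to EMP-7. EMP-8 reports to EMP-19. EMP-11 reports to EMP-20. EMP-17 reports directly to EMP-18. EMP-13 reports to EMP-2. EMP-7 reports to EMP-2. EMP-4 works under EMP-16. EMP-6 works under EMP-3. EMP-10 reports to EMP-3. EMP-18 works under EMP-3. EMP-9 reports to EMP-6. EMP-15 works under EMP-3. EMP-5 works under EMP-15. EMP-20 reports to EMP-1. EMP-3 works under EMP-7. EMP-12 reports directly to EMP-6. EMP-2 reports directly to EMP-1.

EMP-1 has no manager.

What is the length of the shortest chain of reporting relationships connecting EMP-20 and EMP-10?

5

EMP-20 is 1 level below EMP-1, and EMP-10 is 4 levels below EMP-1 (their lowest common manager). The shortest path runs up from EMP-20 to EMP-1 and back down to EMP-10: 1 + 4 = 5 links.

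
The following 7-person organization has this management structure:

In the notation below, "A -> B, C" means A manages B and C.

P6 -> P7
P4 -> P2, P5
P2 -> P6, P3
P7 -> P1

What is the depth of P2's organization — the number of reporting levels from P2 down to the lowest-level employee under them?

The longest chain under P2 runs P2 → P6 → P7 → P1, which is 3 levels below P2.

3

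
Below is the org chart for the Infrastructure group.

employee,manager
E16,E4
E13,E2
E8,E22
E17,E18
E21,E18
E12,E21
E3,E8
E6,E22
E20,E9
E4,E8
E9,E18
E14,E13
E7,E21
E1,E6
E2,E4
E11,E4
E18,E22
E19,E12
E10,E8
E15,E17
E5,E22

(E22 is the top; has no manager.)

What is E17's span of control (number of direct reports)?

1

E17 directly manages E15. That is 1 direct report.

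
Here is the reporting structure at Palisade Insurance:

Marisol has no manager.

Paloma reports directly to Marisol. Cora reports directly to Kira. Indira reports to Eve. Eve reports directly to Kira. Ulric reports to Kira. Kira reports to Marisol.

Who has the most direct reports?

Kira

Direct-report counts: Marisol has 2; Kira has 3; Eve has 1. The largest is 3, held by Kira.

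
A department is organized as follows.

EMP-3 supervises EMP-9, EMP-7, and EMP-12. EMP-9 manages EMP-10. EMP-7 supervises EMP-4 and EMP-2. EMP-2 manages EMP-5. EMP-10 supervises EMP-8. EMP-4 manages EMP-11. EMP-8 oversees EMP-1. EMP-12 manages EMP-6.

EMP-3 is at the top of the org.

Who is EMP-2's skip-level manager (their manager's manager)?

EMP-3

EMP-2 reports to EMP-7, and EMP-7 reports to EMP-3. So EMP-2's skip-level manager is EMP-3.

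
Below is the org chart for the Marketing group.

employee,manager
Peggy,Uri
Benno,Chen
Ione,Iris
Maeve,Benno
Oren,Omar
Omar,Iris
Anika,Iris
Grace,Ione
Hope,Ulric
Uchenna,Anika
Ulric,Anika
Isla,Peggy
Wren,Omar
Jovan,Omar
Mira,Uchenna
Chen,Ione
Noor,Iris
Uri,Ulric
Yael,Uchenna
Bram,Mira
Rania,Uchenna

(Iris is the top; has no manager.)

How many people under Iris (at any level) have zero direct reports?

The people in Iris's organization with no one reporting to them are Noor, Grace, Maeve, Rania, Bram, Yael, Hope, Isla, Wren, Oren, Jovan. That is 11.

11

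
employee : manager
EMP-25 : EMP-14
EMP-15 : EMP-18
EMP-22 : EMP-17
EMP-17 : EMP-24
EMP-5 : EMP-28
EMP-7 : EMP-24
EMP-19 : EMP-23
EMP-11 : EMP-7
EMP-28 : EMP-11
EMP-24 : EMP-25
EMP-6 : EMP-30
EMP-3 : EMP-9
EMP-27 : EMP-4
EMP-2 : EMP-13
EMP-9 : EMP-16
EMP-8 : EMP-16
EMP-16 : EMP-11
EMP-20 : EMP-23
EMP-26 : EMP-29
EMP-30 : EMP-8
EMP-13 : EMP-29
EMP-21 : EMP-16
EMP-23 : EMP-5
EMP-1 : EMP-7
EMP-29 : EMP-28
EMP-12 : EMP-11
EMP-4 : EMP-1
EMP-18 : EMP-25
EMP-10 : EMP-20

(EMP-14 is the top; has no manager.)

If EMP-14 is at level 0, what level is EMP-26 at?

Chain from EMP-26 up to EMP-14: EMP-26 → EMP-29 → EMP-28 → EMP-11 → EMP-7 → EMP-24 → EMP-25 → EMP-14. That is 7 steps up, so EMP-26 is 7 levels below EMP-14.

7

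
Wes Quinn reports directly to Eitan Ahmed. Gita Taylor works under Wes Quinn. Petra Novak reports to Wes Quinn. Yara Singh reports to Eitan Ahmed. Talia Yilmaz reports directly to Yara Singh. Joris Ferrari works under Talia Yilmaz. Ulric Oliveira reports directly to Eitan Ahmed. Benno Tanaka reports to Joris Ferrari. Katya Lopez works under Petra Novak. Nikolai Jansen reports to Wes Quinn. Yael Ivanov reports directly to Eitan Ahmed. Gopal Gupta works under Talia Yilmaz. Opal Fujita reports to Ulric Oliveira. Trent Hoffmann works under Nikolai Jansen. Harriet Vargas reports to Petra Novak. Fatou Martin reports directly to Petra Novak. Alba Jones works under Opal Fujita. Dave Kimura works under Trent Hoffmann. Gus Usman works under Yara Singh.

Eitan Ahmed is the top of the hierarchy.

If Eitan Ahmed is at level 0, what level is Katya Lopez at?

Chain from Katya Lopez up to Eitan Ahmed: Katya Lopez → Petra Novak → Wes Quinn → Eitan Ahmed. That is 3 steps up, so Katya Lopez is 3 levels below Eitan Ahmed.

3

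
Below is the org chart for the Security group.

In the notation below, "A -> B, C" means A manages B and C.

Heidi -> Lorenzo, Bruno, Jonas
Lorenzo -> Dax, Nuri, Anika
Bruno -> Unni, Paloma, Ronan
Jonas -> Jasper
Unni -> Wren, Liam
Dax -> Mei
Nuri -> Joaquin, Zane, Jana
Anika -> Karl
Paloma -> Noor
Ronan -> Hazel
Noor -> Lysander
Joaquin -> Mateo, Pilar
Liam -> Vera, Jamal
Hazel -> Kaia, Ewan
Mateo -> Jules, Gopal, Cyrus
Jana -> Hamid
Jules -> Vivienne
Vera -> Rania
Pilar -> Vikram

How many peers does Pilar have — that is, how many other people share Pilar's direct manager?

Pilar reports to Joaquin. Joaquin's other direct reports are Mateo — 1 peer.

1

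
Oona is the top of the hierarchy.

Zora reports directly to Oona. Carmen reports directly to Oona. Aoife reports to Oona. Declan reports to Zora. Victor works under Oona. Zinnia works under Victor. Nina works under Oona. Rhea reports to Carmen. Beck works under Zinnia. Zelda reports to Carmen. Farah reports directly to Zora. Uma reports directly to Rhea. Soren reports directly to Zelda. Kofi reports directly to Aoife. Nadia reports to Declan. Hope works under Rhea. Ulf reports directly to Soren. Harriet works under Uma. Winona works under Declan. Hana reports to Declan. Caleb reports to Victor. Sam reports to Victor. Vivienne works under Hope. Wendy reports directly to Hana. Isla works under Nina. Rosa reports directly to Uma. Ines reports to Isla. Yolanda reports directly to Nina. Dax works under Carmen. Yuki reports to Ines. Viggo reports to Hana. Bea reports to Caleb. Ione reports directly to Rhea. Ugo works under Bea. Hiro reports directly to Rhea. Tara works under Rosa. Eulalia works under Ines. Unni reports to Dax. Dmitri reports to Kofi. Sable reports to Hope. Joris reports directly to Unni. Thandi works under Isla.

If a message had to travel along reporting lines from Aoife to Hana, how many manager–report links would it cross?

Aoife is 1 level below Oona, and Hana is 3 levels below Oona (their lowest common manager). The shortest path runs up from Aoife to Oona and back down to Hana: 1 + 3 = 4 links.

4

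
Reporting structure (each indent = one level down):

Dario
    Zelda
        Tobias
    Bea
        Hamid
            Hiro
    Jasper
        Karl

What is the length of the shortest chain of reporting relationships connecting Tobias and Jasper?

3

Tobias is 2 levels below Dario, and Jasper is 1 level below Dario (their lowest common manager). The shortest path runs up from Tobias to Dario and back down to Jasper: 2 + 1 = 3 links.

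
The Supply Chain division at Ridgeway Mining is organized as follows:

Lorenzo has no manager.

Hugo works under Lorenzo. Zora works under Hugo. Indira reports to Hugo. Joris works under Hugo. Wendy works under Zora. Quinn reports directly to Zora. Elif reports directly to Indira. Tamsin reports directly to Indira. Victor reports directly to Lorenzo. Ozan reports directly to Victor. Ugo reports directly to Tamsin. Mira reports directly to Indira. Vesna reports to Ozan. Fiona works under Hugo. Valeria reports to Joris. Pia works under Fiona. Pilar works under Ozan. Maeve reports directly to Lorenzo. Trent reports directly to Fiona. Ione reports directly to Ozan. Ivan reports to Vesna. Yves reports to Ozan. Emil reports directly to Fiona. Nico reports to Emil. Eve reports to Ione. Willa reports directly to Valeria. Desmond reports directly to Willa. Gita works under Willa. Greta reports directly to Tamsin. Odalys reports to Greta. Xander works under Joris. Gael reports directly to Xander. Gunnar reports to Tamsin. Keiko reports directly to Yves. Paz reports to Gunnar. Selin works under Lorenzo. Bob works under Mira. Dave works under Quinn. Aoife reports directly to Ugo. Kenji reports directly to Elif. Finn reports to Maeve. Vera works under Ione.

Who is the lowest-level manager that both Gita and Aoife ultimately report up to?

Gita's chain of managers is Willa, Valeria, Joris, Hugo, Lorenzo. Aoife's chain of managers is Ugo, Tamsin, Indira, Hugo, Lorenzo. The first manager that appears in both chains is Hugo.

Hugo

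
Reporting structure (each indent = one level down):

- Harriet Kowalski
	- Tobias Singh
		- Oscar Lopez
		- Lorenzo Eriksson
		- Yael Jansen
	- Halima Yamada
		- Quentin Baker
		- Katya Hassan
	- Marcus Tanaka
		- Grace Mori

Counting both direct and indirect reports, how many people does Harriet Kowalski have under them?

Harriet Kowalski directly manages Tobias Singh, Halima Yamada, Marcus Tanaka. Under Tobias Singh: Yael Jansen, Lorenzo Eriksson, Oscar Lopez (3). Under Halima Yamada: Katya Hassan, Quentin Baker (2). Under Marcus Tanaka: Grace Mori (1). So Harriet Kowalski's organization is 3 direct reports plus everyone under them: 4 + 3 + 2 = 9.

9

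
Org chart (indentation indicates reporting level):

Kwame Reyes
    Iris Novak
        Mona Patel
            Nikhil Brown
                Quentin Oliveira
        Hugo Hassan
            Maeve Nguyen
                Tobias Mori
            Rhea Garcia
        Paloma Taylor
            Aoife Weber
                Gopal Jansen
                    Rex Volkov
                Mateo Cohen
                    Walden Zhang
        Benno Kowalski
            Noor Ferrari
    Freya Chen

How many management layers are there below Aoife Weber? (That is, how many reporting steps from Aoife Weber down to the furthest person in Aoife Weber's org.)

The longest chain under Aoife Weber runs Aoife Weber → Mateo Cohen → Walden Zhang, which is 2 levels below Aoife Weber.

2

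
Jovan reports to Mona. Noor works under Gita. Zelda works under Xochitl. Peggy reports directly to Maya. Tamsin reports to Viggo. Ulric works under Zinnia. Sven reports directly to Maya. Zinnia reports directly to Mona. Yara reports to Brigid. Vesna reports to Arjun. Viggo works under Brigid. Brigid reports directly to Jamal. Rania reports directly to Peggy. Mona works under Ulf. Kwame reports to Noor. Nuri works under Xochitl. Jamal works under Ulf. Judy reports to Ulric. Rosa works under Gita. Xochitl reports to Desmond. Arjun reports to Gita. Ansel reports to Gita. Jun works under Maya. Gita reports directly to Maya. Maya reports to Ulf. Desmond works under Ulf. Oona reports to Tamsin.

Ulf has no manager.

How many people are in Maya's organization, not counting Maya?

11

Maya directly manages Gita, Peggy, Sven, Jun. Under Gita: Rosa, Ansel, Arjun, Vesna, Noor, Kwame (6). Under Peggy: Rania (1). Sven has no reports. Jun has no reports. So Maya's organization is 4 direct reports plus everyone under them: 7 + 2 + 1 + 1 = 11.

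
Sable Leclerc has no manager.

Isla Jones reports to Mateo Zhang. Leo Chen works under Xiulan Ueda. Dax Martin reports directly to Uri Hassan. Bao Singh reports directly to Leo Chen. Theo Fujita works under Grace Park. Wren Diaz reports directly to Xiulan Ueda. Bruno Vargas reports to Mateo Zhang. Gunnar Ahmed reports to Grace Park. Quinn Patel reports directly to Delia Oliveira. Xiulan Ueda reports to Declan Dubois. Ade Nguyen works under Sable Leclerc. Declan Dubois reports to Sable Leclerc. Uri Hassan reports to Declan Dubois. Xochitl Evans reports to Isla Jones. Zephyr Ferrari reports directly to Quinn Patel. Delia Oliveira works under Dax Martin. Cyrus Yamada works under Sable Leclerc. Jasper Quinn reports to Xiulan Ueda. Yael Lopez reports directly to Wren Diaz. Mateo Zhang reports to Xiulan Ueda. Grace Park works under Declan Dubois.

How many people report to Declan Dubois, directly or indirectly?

Declan Dubois directly manages Xiulan Ueda, Uri Hassan, Grace Park. Under Xiulan Ueda: Jasper Quinn, Mateo Zhang, Bruno Vargas, Isla Jones, Xochitl Evans, Wren Diaz, Yael Lopez, Leo Chen, Bao Singh (9). Under Uri Hassan: Dax Martin, Delia Oliveira, Quinn Patel, Zephyr Ferrari (4). Under Grace Park: Theo Fujita, Gunnar Ahmed (2). So Declan Dubois's organization is 3 direct reports plus everyone under them: 10 + 5 + 3 = 18.

18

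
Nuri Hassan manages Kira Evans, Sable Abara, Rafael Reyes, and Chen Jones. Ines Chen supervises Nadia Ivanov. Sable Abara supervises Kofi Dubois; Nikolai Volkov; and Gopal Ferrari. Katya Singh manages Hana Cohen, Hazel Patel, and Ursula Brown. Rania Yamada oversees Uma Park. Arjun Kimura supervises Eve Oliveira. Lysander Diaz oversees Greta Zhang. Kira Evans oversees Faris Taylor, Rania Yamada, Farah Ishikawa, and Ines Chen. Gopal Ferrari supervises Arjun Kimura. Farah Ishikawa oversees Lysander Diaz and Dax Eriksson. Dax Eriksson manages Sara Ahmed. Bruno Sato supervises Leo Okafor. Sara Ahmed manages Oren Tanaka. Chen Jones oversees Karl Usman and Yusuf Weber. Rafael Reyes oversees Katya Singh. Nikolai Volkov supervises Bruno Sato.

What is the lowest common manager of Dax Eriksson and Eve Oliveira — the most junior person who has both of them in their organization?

Dax Eriksson's chain of managers is Farah Ishikawa, Kira Evans, Nuri Hassan. Eve Oliveira's chain of managers is Arjun Kimura, Gopal Ferrari, Sable Abara, Nuri Hassan. The first manager that appears in both chains is Nuri Hassan.

Nuri Hassan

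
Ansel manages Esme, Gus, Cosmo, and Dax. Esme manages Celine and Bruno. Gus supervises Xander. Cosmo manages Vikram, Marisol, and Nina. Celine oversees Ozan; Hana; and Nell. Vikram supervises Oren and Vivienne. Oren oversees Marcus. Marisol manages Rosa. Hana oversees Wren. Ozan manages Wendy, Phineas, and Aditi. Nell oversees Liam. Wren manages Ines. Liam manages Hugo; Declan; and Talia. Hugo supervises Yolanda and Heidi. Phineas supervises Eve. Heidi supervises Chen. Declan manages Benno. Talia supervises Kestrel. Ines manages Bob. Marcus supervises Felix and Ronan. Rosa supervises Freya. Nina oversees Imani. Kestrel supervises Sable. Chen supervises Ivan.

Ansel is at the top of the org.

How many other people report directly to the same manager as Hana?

2

Hana reports to Celine. Celine's other direct reports are Ozan, Nell — 2 peers.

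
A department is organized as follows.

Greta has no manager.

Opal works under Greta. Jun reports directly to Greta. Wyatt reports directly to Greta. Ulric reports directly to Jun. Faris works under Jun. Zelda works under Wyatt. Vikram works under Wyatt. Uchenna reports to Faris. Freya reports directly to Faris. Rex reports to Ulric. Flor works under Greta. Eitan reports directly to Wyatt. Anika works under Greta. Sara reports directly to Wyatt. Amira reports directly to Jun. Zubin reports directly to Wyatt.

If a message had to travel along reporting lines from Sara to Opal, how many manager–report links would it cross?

Sara is 2 levels below Greta, and Opal is 1 level below Greta (their lowest common manager). The shortest path runs up from Sara to Greta and back down to Opal: 2 + 1 = 3 links.

3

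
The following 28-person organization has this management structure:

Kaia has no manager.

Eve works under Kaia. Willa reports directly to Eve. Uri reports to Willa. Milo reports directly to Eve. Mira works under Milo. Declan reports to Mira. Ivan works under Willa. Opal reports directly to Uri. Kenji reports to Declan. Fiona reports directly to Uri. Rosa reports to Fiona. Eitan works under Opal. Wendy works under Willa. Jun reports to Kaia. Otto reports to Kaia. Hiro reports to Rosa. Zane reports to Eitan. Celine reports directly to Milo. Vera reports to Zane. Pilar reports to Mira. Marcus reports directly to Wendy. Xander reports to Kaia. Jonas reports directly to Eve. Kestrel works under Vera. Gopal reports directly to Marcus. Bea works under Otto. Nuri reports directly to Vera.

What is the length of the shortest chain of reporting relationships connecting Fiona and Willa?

2

Fiona is in Willa's organization: the chain from Fiona up to Willa is Fiona → Uri → Willa, which is 2 links.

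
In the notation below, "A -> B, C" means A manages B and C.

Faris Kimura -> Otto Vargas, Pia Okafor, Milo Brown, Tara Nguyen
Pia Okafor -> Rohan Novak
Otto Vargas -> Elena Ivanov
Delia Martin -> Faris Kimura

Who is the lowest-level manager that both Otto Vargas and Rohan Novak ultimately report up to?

Otto Vargas's chain of managers is Faris Kimura, Delia Martin. Rohan Novak's chain of managers is Pia Okafor, Faris Kimura, Delia Martin. The first manager that appears in both chains is Faris Kimura.

Faris Kimura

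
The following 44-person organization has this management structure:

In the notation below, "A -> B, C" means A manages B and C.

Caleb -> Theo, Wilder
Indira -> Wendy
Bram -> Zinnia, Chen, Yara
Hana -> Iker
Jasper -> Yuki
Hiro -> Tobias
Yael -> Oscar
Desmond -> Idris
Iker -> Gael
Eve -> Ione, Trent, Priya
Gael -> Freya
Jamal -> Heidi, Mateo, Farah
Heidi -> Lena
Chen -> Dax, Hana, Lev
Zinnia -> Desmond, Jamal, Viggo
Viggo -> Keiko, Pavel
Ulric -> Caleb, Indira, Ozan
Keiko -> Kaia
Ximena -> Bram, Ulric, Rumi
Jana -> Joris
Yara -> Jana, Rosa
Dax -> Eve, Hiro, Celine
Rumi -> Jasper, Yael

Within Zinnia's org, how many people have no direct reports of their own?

The people in Zinnia's organization with no one reporting to them are Pavel, Kaia, Farah, Mateo, Lena, Idris. That is 6.

6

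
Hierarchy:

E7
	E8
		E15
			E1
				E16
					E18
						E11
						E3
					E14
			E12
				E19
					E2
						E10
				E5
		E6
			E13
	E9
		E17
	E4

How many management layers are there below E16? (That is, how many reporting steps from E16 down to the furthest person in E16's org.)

The longest chain under E16 runs E16 → E18 → E3, which is 2 levels below E16.

2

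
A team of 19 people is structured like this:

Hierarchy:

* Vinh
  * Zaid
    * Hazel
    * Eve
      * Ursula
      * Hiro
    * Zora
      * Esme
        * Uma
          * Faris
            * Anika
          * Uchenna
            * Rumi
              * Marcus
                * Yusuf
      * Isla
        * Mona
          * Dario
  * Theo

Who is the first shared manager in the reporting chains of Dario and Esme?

Zora

Dario's chain of managers is Mona, Isla, Zora, Zaid, Vinh. Esme's chain of managers is Zora, Zaid, Vinh. The first manager that appears in both chains is Zora.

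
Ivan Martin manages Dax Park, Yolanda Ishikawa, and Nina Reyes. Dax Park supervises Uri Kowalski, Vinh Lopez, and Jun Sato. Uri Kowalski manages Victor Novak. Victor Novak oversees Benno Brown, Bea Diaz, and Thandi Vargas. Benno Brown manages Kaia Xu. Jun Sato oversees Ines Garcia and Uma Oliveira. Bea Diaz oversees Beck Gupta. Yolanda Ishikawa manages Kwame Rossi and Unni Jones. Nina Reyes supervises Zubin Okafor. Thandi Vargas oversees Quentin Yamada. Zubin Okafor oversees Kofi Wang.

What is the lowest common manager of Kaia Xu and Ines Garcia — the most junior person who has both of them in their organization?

Kaia Xu's chain of managers is Benno Brown, Victor Novak, Uri Kowalski, Dax Park, Ivan Martin. Ines Garcia's chain of managers is Jun Sato, Dax Park, Ivan Martin. The first manager that appears in both chains is Dax Park.

Dax Park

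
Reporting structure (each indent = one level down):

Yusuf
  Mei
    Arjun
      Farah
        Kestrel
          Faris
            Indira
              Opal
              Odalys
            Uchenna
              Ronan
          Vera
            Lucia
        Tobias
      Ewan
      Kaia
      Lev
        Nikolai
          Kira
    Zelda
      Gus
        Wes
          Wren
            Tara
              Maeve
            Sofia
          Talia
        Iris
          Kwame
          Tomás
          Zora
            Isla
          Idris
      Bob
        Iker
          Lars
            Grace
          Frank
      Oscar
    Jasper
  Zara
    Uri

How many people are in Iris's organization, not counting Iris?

5

Iris directly manages Kwame, Tomás, Zora, Idris. Kwame has no reports. Tomás has no reports. Under Zora: Isla (1). Idris has no reports. So Iris's organization is 4 direct reports plus everyone under them: 1 + 1 + 2 + 1 = 5.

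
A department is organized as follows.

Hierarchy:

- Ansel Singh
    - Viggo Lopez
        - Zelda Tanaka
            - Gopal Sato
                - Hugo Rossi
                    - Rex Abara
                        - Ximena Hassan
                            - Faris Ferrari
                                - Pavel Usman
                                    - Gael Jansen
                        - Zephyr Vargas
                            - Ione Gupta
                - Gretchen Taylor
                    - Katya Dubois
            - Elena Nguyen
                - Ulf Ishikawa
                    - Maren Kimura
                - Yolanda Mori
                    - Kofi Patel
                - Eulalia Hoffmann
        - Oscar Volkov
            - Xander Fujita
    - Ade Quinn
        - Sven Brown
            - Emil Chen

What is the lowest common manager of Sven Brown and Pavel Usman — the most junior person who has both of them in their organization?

Ansel Singh

Sven Brown's chain of managers is Ade Quinn, Ansel Singh. Pavel Usman's chain of managers is Faris Ferrari, Ximena Hassan, Rex Abara, Hugo Rossi, Gopal Sato, Zelda Tanaka, Viggo Lopez, Ansel Singh. The first manager that appears in both chains is Ansel Singh.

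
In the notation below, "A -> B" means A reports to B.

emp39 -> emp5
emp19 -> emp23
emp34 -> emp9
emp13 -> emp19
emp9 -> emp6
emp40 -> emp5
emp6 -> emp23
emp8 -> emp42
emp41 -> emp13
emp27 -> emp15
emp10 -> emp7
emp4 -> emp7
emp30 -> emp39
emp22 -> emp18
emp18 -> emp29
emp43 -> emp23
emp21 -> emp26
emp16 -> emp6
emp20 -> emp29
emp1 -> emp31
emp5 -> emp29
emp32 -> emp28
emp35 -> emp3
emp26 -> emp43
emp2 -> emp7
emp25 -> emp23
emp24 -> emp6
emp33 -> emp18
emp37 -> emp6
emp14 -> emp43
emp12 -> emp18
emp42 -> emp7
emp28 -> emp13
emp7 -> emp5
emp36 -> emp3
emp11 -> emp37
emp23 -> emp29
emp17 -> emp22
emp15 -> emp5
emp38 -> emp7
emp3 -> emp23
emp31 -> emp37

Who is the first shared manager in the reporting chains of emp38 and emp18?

emp38's chain of managers is emp7, emp5, emp29. emp18's chain of managers is emp29. The first manager that appears in both chains is emp29.

emp29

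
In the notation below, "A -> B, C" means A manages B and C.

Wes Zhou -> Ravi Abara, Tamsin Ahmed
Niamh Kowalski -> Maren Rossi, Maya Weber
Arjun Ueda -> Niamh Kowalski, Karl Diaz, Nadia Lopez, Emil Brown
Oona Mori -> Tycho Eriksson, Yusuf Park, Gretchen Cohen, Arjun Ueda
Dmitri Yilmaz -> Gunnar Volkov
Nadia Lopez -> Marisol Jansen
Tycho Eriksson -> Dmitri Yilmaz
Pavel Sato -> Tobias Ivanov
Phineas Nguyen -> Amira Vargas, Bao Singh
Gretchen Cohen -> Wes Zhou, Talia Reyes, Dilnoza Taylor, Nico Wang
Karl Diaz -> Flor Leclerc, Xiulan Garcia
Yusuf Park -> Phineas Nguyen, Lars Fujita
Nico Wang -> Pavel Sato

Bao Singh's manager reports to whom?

Yusuf Park

Bao Singh reports to Phineas Nguyen, and Phineas Nguyen reports to Yusuf Park. So Bao Singh's skip-level manager is Yusuf Park.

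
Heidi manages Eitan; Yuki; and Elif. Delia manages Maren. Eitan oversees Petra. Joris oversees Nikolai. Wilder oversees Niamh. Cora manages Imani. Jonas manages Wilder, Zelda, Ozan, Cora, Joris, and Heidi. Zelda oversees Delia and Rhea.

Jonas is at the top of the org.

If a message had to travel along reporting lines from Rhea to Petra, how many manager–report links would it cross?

Rhea is 2 levels below Jonas, and Petra is 3 levels below Jonas (their lowest common manager). The shortest path runs up from Rhea to Jonas and back down to Petra: 2 + 3 = 5 links.

5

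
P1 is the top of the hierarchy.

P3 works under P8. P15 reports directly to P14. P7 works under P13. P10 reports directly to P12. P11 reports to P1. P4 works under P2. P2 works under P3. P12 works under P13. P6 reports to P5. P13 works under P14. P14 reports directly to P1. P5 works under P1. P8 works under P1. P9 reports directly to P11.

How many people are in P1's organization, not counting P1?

14

P1 directly manages P8, P14, P5, P11. Under P8: P3, P2, P4 (3). Under P14: P15, P13, P12, P10, P7 (5). Under P5: P6 (1). Under P11: P9 (1). So P1's organization is 4 direct reports plus everyone under them: 4 + 6 + 2 + 2 = 14.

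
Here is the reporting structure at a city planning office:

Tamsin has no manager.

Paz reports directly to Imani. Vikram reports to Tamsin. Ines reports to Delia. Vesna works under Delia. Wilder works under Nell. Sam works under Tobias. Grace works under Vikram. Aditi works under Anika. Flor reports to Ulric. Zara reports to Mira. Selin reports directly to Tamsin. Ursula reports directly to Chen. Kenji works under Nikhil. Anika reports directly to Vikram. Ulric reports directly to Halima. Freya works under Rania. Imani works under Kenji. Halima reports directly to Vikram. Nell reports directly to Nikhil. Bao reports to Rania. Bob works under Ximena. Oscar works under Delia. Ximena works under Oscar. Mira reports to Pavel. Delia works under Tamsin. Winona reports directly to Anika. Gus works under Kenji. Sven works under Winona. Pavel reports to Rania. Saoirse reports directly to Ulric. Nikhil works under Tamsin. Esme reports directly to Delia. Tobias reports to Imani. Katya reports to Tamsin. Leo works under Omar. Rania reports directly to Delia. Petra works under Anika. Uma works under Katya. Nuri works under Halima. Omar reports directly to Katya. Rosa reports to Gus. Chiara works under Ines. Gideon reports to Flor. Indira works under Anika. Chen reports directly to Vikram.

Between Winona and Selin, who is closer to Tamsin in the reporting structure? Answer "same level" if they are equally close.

Winona is 3 levels below Tamsin; Selin is 1. Selin is higher.

Selin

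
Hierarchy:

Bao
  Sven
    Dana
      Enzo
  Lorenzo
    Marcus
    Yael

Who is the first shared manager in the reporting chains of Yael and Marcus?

Yael's chain of managers is Lorenzo, Bao. Marcus's chain of managers is Lorenzo, Bao. The first manager that appears in both chains is Lorenzo.

Lorenzo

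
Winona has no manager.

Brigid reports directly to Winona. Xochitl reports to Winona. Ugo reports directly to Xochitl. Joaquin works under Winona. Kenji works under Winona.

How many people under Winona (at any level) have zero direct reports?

4

The people in Winona's organization with no one reporting to them are Brigid, Joaquin, Ugo, Kenji. That is 4.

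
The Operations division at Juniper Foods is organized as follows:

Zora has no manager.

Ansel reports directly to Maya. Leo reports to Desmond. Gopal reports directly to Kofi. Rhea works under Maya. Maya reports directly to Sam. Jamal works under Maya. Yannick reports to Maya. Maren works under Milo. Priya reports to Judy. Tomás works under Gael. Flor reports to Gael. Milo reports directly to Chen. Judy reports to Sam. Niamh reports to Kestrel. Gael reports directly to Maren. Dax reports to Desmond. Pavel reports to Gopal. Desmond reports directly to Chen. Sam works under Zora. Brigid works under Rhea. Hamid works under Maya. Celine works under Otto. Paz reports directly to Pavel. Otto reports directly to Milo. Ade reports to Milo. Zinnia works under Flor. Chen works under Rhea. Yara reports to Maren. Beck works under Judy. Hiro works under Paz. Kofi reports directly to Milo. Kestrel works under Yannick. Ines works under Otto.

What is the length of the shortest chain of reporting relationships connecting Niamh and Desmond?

6

Niamh is 3 levels below Maya, and Desmond is 3 levels below Maya (their lowest common manager). The shortest path runs up from Niamh to Maya and back down to Desmond: 3 + 3 = 6 links.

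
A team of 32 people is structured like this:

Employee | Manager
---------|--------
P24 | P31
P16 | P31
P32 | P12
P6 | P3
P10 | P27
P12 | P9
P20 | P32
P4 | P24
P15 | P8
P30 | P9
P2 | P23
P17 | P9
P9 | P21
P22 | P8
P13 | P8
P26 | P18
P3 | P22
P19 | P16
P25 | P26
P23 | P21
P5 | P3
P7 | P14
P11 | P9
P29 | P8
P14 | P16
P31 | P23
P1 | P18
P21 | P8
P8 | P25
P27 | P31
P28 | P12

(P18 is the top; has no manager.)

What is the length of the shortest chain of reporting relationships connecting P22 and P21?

P22 is 1 level below P8, and P21 is 1 level below P8 (their lowest common manager). The shortest path runs up from P22 to P8 and back down to P21: 1 + 1 = 2 links.

2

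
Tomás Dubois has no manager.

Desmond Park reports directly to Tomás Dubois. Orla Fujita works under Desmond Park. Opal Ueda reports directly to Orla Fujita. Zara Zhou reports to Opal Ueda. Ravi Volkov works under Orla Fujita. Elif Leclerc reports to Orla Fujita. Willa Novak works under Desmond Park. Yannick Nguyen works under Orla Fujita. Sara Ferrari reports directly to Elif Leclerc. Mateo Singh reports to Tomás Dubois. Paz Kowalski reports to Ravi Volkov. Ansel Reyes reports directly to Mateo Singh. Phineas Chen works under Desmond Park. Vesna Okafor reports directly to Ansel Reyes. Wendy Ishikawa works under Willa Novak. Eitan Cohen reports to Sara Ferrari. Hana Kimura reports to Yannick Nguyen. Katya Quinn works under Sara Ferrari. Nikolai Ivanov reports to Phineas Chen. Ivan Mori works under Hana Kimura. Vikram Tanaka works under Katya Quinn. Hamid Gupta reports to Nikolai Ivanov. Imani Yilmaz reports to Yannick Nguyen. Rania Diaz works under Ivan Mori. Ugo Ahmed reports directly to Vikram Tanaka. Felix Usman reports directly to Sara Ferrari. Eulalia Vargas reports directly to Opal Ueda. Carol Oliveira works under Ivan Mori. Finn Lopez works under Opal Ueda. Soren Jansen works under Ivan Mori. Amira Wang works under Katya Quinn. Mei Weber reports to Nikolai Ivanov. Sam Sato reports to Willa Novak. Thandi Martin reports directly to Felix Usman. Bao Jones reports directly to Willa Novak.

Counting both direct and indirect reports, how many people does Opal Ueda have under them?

3

Opal Ueda directly manages Zara Zhou, Eulalia Vargas, Finn Lopez. Zara Zhou has no reports. Eulalia Vargas has no reports. Finn Lopez has no reports. So Opal Ueda's organization is 3 direct reports plus everyone under them: 1 + 1 + 1 = 3.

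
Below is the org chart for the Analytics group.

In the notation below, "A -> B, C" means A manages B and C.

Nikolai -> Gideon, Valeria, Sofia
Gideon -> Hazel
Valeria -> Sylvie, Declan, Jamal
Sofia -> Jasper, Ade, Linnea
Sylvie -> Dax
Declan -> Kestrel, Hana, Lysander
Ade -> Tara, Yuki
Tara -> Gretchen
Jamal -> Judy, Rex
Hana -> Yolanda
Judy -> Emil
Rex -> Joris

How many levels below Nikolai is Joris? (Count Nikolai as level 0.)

Chain from Joris up to Nikolai: Joris → Rex → Jamal → Valeria → Nikolai. That is 4 steps up, so Joris is 4 levels below Nikolai.

4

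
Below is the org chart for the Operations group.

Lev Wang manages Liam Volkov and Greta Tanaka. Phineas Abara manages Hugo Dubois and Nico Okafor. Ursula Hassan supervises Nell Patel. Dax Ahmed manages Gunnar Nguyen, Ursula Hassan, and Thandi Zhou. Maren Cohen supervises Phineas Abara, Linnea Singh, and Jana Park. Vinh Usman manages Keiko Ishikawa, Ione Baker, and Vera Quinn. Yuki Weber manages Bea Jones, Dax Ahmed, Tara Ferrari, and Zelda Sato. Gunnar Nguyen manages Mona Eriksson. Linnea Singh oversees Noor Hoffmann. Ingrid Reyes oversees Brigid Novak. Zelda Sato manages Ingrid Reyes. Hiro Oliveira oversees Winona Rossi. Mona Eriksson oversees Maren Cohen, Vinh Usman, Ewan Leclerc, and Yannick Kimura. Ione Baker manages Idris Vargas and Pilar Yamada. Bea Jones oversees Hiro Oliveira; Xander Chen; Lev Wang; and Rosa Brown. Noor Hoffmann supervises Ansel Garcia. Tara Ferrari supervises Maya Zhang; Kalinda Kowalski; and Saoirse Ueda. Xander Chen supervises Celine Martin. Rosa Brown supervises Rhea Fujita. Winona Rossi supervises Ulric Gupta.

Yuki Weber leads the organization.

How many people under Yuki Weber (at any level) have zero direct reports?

The people in Yuki Weber's organization with no one reporting to them are Brigid Novak, Thandi Zhou, Nell Patel, Yannick Kimura, Ewan Leclerc, Jana Park, Ansel Garcia, Hugo Dubois, Nico Okafor, Keiko Ishikawa, Vera Quinn, Pilar Yamada, Idris Vargas, Kalinda Kowalski, Saoirse Ueda, Maya Zhang, Rhea Fujita, Greta Tanaka, Liam Volkov, Celine Martin, Ulric Gupta. That is 21.

21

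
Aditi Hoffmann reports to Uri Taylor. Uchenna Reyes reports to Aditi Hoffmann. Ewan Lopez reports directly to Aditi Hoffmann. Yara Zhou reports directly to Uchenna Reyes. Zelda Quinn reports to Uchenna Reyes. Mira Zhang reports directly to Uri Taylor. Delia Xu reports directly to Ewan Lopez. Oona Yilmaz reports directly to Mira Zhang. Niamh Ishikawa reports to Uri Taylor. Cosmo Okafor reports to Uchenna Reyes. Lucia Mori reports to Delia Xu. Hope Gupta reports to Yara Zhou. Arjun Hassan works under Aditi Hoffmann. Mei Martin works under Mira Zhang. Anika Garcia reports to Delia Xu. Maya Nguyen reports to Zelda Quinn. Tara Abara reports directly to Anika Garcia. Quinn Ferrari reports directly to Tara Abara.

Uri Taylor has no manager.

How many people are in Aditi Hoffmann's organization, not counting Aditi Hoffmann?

Aditi Hoffmann directly manages Uchenna Reyes, Ewan Lopez, Arjun Hassan. Under Uchenna Reyes: Cosmo Okafor, Zelda Quinn, Maya Nguyen, Yara Zhou, Hope Gupta (5). Under Ewan Lopez: Delia Xu, Anika Garcia, Tara Abara, Quinn Ferrari, Lucia Mori (5). Arjun Hassan has no reports. So Aditi Hoffmann's organization is 3 direct reports plus everyone under them: 6 + 6 + 1 = 13.

13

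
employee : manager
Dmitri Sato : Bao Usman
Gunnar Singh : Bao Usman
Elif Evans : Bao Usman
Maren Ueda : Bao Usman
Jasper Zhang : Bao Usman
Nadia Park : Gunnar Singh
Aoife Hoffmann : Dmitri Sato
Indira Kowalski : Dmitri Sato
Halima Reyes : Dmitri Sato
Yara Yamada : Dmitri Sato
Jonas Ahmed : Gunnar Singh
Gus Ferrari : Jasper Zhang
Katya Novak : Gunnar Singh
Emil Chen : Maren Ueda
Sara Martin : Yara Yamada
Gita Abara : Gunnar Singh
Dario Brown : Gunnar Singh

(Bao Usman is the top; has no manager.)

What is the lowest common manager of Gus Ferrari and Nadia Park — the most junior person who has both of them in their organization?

Gus Ferrari's chain of managers is Jasper Zhang, Bao Usman. Nadia Park's chain of managers is Gunnar Singh, Bao Usman. The first manager that appears in both chains is Bao Usman.

Bao Usman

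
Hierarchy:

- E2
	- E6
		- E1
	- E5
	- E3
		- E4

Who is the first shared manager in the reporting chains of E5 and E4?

E5's chain of managers is E2. E4's chain of managers is E3, E2. The first manager that appears in both chains is E2.

E2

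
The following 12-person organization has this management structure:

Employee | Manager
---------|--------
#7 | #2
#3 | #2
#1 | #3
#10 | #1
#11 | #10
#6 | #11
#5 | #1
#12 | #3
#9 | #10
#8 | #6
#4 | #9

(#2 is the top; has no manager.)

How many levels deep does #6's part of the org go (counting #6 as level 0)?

The longest chain under #6 runs #6 → #8, which is 1 level below #6.

1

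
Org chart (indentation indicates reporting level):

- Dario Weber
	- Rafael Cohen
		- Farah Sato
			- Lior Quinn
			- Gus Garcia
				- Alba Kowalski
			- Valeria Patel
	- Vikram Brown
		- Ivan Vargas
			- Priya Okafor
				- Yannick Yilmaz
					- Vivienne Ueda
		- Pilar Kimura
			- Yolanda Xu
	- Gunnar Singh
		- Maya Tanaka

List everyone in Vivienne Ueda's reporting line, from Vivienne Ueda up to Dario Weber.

Vivienne Ueda reports to Yannick Yilmaz. Yannick Yilmaz reports to Priya Okafor. Priya Okafor reports to Ivan Vargas. Ivan Vargas reports to Vikram Brown. Vikram Brown reports to Dario Weber. Dario Weber is at the top.

Vivienne Ueda -> Yannick Yilmaz -> Priya Okafor -> Ivan Vargas -> Vikram Brown -> Dario Weber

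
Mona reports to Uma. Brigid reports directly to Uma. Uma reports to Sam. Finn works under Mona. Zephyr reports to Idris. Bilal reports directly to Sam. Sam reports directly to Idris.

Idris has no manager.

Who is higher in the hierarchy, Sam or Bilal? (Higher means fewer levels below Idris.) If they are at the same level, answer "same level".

Sam is 1 level below Idris; Bilal is 2. Sam is higher.

Sam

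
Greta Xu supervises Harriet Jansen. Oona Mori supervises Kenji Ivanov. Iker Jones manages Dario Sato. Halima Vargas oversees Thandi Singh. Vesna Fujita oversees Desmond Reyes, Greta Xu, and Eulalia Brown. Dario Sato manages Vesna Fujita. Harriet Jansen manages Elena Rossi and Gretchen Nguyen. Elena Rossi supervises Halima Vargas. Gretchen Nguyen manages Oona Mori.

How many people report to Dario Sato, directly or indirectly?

11

Dario Sato directly manages Vesna Fujita. Under Vesna Fujita: Eulalia Brown, Desmond Reyes, Greta Xu, Harriet Jansen, Gretchen Nguyen, Oona Mori, Kenji Ivanov, Elena Rossi, Halima Vargas, Thandi Singh (10). That's 11 in total.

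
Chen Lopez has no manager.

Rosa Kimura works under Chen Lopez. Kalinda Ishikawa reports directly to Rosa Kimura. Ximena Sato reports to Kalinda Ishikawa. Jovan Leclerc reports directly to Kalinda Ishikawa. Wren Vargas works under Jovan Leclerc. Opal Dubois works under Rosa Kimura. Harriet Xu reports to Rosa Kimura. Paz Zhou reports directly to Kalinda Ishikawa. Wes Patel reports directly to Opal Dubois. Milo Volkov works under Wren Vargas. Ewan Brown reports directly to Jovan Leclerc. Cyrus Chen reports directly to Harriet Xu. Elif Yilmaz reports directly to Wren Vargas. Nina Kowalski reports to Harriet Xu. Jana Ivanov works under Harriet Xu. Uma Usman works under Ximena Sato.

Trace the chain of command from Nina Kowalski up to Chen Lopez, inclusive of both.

Nina Kowalski -> Harriet Xu -> Rosa Kimura -> Chen Lopez

Nina Kowalski reports to Harriet Xu. Harriet Xu reports to Rosa Kimura. Rosa Kimura reports to Chen Lopez. Chen Lopez is at the top.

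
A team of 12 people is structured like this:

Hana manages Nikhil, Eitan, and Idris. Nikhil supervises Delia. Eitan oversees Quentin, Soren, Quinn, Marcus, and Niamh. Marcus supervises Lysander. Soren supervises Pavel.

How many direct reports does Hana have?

Hana directly manages Nikhil, Eitan, Idris. That is 3 direct reports.

3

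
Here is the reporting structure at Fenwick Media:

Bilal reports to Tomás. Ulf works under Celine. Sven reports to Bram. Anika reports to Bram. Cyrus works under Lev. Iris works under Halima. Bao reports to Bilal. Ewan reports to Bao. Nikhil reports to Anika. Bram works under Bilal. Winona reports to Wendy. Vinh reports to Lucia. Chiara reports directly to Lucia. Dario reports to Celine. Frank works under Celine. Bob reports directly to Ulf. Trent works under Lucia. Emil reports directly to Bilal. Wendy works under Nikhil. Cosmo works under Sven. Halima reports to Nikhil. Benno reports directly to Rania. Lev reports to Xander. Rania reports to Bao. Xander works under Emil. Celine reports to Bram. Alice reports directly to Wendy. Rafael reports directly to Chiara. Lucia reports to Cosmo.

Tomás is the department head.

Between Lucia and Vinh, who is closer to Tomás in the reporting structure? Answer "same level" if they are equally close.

Lucia is 5 levels below Tomás; Vinh is 6. Lucia is higher.

Lucia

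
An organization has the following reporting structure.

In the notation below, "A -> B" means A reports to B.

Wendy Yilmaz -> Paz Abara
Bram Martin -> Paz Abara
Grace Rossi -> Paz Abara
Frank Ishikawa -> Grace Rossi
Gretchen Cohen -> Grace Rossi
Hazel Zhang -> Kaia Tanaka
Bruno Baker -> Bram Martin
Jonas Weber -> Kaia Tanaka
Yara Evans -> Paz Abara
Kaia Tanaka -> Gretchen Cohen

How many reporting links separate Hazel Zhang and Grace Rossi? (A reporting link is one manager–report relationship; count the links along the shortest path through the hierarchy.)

3

Hazel Zhang is in Grace Rossi's organization: the chain from Hazel Zhang up to Grace Rossi is Hazel Zhang → Kaia Tanaka → Gretchen Cohen → Grace Rossi, which is 3 links.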